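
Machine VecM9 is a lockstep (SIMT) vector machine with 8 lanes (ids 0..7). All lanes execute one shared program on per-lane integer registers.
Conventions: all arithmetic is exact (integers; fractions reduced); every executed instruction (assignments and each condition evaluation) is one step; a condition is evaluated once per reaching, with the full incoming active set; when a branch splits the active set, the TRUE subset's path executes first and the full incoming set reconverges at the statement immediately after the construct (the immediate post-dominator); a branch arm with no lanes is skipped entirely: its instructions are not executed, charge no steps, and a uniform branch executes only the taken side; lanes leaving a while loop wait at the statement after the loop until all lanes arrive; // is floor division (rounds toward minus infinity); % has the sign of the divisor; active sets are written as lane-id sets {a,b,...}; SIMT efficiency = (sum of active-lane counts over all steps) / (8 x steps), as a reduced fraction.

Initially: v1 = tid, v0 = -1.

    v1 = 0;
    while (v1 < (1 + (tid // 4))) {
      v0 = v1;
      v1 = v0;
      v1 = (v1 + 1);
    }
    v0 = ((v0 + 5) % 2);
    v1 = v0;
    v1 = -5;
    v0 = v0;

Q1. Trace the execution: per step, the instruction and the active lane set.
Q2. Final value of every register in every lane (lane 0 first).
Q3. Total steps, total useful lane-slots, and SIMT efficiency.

step 0: v1 <- 0                      {0,1,2,3,4,5,6,7}
step 1: eval (v1 < (1 + (tid // 4))) {0,1,2,3,4,5,6,7}
step 2: v0 <- v1                     {0,1,2,3,4,5,6,7}
step 3: v1 <- v0                     {0,1,2,3,4,5,6,7}
step 4: v1 <- (v1 + 1)               {0,1,2,3,4,5,6,7}
step 5: eval (v1 < (1 + (tid // 4))) {0,1,2,3,4,5,6,7}
step 6: v0 <- v1                     {4,5,6,7}
step 7: v1 <- v0                     {4,5,6,7}
step 8: v1 <- (v1 + 1)               {4,5,6,7}
step 9: eval (v1 < (1 + (tid // 4))) {4,5,6,7}
step 10: v0 <- ((v0 + 5) % 2)         {0,1,2,3,4,5,6,7}
step 11: v1 <- v0                     {0,1,2,3,4,5,6,7}
step 12: v1 <- -5                     {0,1,2,3,4,5,6,7}
step 13: v0 <- v0                     {0,1,2,3,4,5,6,7}

Answer: 14 steps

v1: -5,-5,-5,-5,-5,-5,-5,-5
v0: 1,1,1,1,0,0,0,0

steps = 14; useful = 96; efficiency = 96/112 = 6/7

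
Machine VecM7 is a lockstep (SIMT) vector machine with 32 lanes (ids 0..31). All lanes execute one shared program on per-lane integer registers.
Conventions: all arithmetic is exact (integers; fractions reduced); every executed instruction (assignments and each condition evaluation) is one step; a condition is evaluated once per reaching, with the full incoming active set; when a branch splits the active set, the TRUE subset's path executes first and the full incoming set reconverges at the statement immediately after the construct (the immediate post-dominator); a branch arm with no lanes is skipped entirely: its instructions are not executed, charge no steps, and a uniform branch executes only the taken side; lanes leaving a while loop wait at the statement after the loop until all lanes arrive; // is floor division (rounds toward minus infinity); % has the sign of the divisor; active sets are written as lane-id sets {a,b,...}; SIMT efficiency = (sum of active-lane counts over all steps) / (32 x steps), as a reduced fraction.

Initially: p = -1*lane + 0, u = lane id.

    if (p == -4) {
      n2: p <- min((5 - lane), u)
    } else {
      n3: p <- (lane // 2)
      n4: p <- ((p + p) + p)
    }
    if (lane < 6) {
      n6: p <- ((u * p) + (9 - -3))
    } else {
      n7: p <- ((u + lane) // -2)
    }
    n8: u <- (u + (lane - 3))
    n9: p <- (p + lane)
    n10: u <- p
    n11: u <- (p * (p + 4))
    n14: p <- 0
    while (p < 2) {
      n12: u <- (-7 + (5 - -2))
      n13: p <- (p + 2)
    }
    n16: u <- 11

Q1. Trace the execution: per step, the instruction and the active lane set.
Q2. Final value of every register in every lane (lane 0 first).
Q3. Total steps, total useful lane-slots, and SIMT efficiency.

step 0: eval (p == -4)               {0,1,2,3,4,5,6,7,8,9,10,11,12,13,14,15,16,17,18,19,20,21,22,23,24,25,26,27,28,29,30,31}
step 1: p <- min((5 - lane), u)      {4}
step 2: p <- (lane // 2)             {0,1,2,3,5,6,7,8,9,10,11,12,13,14,15,16,17,18,19,20,21,22,23,24,25,26,27,28,29,30,31}
step 3: p <- ((p + p) + p)           {0,1,2,3,5,6,7,8,9,10,11,12,13,14,15,16,17,18,19,20,21,22,23,24,25,26,27,28,29,30,31}
step 4: eval (lane < 6)              {0,1,2,3,4,5,6,7,8,9,10,11,12,13,14,15,16,17,18,19,20,21,22,23,24,25,26,27,28,29,30,31}
step 5: p <- ((u * p) + (9 - -3))    {0,1,2,3,4,5}
step 6: p <- ((u + lane) // -2)      {6,7,8,9,10,11,12,13,14,15,16,17,18,19,20,21,22,23,24,25,26,27,28,29,30,31}
step 7: u <- (u + (lane - 3))        {0,1,2,3,4,5,6,7,8,9,10,11,12,13,14,15,16,17,18,19,20,21,22,23,24,25,26,27,28,29,30,31}
step 8: p <- (p + lane)              {0,1,2,3,4,5,6,7,8,9,10,11,12,13,14,15,16,17,18,19,20,21,22,23,24,25,26,27,28,29,30,31}
step 9: u <- p                       {0,1,2,3,4,5,6,7,8,9,10,11,12,13,14,15,16,17,18,19,20,21,22,23,24,25,26,27,28,29,30,31}
step 10: u <- (p * (p + 4))           {0,1,2,3,4,5,6,7,8,9,10,11,12,13,14,15,16,17,18,19,20,21,22,23,24,25,26,27,28,29,30,31}
step 11: p <- 0                       {0,1,2,3,4,5,6,7,8,9,10,11,12,13,14,15,16,17,18,19,20,21,22,23,24,25,26,27,28,29,30,31}
step 12: eval (p < 2)                 {0,1,2,3,4,5,6,7,8,9,10,11,12,13,14,15,16,17,18,19,20,21,22,23,24,25,26,27,28,29,30,31}
step 13: u <- (-7 + (5 - -2))         {0,1,2,3,4,5,6,7,8,9,10,11,12,13,14,15,16,17,18,19,20,21,22,23,24,25,26,27,28,29,30,31}
step 14: p <- (p + 2)                 {0,1,2,3,4,5,6,7,8,9,10,11,12,13,14,15,16,17,18,19,20,21,22,23,24,25,26,27,28,29,30,31}
step 15: eval (p < 2)                 {0,1,2,3,4,5,6,7,8,9,10,11,12,13,14,15,16,17,18,19,20,21,22,23,24,25,26,27,28,29,30,31}
step 16: u <- 11                      {0,1,2,3,4,5,6,7,8,9,10,11,12,13,14,15,16,17,18,19,20,21,22,23,24,25,26,27,28,29,30,31}

Answer: 17 steps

p: 2,2,2,2,2,2,2,2,2,2,2,2,2,2,2,2,2,2,2,2,2,2,2,2,2,2,2,2,2,2,2,2
u: 11,11,11,11,11,11,11,11,11,11,11,11,11,11,11,11,11,11,11,11,11,11,11,11,11,11,11,11,11,11,11,11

steps = 17; useful = 479; efficiency = 479/544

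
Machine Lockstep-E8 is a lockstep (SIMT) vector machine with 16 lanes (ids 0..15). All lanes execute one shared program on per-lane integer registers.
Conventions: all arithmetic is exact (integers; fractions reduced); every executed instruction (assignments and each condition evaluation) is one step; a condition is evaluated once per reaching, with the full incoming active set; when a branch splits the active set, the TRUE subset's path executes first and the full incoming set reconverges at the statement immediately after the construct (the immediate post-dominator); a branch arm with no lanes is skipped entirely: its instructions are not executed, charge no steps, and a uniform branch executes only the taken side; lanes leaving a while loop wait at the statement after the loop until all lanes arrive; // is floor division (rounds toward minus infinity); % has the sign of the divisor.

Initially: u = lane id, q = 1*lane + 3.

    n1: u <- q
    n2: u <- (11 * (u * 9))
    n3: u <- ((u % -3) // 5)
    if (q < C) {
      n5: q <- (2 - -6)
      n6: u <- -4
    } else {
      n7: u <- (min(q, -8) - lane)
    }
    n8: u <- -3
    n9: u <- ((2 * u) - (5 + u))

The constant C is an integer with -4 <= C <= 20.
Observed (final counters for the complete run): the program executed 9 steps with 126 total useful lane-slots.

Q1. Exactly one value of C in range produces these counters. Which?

Answer: C = 17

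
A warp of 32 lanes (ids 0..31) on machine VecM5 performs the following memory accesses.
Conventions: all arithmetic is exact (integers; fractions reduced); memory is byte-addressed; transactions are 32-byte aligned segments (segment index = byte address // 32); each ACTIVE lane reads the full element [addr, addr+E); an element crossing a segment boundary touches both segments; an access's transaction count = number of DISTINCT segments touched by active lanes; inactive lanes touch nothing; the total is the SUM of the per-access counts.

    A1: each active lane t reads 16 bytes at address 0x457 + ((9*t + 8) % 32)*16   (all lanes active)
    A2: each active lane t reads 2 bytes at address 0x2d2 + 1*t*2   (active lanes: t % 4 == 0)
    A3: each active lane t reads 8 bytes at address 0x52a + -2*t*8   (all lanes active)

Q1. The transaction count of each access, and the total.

A1: 17 transactions
A2: 3 transactions
A3: 17 transactions

Answer: 17,3,17; total 37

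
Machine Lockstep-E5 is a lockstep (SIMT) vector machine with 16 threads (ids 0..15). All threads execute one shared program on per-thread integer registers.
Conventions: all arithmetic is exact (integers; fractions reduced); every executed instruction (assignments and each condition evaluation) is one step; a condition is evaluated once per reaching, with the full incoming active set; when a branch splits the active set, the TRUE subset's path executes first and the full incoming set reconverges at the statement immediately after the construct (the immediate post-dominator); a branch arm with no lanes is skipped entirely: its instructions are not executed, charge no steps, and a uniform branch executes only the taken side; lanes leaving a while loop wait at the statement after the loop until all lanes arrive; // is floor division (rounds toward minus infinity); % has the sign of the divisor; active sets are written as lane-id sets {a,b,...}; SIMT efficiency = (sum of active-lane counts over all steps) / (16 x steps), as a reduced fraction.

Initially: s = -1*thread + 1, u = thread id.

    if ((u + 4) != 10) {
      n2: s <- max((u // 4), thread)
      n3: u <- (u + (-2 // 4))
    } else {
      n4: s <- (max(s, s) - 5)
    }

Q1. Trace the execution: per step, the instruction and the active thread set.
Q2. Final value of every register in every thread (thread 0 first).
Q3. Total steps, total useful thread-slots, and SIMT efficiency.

step 0: eval ((u + 4) != 10)         {0,1,2,3,4,5,6,7,8,9,10,11,12,13,14,15}
step 1: s <- max((u // 4), thread)   {0,1,2,3,4,5,7,8,9,10,11,12,13,14,15}
step 2: u <- (u + (-2 // 4))         {0,1,2,3,4,5,7,8,9,10,11,12,13,14,15}
step 3: s <- (max(s, s) - 5)         {6}

Answer: 4 steps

s: 0,1,2,3,4,5,-10,7,8,9,10,11,12,13,14,15
u: -1,0,1,2,3,4,6,6,7,8,9,10,11,12,13,14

steps = 4; useful = 47; efficiency = 47/64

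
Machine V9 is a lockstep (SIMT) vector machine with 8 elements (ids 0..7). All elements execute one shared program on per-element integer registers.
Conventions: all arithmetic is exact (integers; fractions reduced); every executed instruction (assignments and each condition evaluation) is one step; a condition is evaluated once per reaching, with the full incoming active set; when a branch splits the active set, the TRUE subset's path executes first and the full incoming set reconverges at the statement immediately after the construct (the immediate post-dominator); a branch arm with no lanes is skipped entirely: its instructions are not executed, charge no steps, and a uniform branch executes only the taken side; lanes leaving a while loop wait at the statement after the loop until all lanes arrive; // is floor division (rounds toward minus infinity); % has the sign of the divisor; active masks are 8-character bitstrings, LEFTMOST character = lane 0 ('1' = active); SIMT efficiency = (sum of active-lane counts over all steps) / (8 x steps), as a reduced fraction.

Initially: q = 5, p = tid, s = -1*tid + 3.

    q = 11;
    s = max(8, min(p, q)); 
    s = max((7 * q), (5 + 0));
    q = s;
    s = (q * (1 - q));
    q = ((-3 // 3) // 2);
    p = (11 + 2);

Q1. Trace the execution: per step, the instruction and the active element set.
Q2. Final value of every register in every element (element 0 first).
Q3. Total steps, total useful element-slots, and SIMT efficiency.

step 0: q <- 11                      11111111
step 1: s <- max(8, min(p, q))       11111111
step 2: s <- max((7 * q), (5 + 0))   11111111
step 3: q <- s                       11111111
step 4: s <- (q * (1 - q))           11111111
step 5: q <- ((-3 // 3) // 2)        11111111
step 6: p <- (11 + 2)                11111111

Answer: 7 steps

q: -1,-1,-1,-1,-1,-1,-1,-1
p: 13,13,13,13,13,13,13,13
s: -5852,-5852,-5852,-5852,-5852,-5852,-5852,-5852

steps = 7; useful = 56; efficiency = 56/56 = 1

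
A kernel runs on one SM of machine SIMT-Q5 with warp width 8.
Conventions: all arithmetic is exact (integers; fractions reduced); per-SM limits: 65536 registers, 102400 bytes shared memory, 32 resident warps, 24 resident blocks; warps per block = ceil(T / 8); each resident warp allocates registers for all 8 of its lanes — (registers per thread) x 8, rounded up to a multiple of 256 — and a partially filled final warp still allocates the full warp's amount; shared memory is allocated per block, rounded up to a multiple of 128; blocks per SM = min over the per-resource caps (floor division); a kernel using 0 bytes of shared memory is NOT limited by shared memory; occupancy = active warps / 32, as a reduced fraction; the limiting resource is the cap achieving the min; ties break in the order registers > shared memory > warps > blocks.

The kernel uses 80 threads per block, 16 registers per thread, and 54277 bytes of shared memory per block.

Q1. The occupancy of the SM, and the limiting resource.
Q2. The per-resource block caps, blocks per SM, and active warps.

Answer: occupancy 5/16, limited by shared memory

registers: 25 blocks
shared memory: 1 block
warps: 3 blocks
blocks: 24 blocks

Answer: 1 block, 10 active warps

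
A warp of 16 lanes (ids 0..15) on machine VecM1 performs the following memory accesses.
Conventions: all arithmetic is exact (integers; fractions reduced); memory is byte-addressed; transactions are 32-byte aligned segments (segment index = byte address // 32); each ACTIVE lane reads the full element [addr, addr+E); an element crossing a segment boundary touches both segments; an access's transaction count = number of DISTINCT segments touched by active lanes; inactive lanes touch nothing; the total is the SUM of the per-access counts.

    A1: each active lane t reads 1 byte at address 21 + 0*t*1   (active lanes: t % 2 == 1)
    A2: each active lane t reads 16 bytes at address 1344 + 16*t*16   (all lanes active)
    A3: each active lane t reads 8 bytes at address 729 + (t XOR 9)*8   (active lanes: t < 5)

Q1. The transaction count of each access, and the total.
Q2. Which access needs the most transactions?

A1: 1 transaction
A2: 16 transactions
A3: 3 transactions

Answer: 1,16,3; total 20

Answer: A2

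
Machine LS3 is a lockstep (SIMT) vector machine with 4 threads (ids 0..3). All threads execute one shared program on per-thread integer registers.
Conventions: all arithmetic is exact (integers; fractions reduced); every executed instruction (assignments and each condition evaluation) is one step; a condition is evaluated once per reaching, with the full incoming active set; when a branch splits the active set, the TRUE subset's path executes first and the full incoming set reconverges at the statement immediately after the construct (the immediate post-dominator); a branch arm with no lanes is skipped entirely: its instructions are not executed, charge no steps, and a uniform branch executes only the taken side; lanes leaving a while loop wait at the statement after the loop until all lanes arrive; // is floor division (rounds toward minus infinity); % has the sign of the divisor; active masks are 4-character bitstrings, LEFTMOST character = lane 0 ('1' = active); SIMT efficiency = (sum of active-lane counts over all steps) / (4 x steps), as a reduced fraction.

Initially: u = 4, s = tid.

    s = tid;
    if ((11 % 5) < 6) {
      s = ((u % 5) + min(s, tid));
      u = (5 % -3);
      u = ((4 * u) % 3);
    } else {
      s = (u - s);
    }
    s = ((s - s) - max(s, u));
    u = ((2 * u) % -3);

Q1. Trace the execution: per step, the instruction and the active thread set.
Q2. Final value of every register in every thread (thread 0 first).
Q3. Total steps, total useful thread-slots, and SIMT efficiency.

step 0: s <- tid                     1111
step 1: eval ((11 % 5) < 6)          1111
step 2: s <- ((u % 5) + min(s, tid)) 1111
step 3: u <- (5 % -3)                1111
step 4: u <- ((4 * u) % 3)           1111
step 5: s <- ((s - s) - max(s, u))   1111
step 6: u <- ((2 * u) % -3)          1111

Answer: 7 steps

u: -2,-2,-2,-2
s: -4,-5,-6,-7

steps = 7; useful = 28; efficiency = 28/28 = 1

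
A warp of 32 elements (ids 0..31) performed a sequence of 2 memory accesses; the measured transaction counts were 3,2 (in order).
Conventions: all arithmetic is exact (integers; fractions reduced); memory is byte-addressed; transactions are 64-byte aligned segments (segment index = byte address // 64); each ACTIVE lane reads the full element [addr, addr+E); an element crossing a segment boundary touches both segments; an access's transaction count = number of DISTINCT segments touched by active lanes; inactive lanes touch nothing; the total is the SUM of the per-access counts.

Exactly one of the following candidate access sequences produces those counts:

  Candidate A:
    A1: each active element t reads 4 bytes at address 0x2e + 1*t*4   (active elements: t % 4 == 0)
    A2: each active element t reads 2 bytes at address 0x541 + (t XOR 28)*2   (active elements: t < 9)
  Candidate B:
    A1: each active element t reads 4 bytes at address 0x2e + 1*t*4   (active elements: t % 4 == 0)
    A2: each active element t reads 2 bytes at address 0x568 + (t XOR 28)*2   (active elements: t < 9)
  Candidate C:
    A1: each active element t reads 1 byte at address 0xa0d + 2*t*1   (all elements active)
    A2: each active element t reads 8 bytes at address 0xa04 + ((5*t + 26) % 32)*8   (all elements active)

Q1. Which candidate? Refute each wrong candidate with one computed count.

B: A2 gives 1 transaction, not 2
C: A1 gives 2 transactions, not 3
A: all counts match (3,2)

Answer: A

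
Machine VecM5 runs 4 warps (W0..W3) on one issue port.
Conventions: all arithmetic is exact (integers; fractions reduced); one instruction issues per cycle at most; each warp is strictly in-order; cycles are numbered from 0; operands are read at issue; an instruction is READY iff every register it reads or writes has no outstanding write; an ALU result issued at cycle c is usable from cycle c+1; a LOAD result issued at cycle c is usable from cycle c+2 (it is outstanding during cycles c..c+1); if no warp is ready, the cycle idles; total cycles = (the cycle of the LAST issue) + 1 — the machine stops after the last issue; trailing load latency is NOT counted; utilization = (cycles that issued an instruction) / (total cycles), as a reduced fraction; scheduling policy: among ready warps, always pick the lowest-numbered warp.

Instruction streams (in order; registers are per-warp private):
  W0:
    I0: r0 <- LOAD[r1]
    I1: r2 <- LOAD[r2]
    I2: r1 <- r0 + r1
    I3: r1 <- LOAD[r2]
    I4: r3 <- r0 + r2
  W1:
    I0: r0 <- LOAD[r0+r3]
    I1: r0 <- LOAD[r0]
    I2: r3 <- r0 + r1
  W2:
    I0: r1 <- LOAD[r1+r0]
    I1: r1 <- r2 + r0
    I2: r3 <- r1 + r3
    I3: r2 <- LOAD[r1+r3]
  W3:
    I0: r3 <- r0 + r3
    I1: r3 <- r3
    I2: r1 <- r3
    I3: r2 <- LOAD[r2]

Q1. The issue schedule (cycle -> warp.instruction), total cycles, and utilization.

cycle 0: W0.I0
cycle 1: W0.I1
cycle 2: W0.I2
cycle 3: W0.I3
cycle 4: W0.I4
cycle 5: W1.I0
cycle 6: W2.I0
cycle 7: W1.I1
cycle 8: W2.I1
cycle 9: W1.I2
cycle 10: W2.I2
cycle 11: W2.I3
cycle 12: W3.I0
cycle 13: W3.I1
cycle 14: W3.I2
cycle 15: W3.I3

Answer: 16 cycles, utilization 1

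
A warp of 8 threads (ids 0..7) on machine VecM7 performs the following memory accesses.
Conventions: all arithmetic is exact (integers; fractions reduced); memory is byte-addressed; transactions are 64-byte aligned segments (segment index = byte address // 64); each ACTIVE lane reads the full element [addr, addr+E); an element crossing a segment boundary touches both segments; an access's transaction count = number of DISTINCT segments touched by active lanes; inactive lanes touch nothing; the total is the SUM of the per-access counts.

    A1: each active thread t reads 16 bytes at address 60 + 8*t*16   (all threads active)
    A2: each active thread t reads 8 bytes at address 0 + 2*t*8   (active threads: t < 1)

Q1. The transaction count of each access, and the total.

A1: 16 transactions
A2: 1 transaction

Answer: 16,1; total 17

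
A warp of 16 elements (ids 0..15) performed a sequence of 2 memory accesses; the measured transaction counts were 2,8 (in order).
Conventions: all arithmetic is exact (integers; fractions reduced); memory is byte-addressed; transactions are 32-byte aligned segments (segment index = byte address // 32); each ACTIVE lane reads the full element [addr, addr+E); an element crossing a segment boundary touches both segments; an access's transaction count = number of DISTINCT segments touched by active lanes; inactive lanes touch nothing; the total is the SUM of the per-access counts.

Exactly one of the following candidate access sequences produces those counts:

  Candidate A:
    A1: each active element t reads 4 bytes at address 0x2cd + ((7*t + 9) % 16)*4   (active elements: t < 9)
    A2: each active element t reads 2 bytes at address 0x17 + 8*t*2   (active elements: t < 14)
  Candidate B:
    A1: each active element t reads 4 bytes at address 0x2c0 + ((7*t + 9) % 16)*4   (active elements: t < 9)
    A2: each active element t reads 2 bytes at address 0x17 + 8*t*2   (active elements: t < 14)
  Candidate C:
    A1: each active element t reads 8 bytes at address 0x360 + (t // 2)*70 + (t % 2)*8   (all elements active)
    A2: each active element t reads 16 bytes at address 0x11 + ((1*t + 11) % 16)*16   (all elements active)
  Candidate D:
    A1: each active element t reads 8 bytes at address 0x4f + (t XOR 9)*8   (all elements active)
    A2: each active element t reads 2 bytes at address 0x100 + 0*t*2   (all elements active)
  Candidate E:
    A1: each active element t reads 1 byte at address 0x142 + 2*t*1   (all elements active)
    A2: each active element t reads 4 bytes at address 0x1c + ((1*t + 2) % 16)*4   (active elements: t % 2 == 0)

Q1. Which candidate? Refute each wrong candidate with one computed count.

A: A1 gives 3 transactions, not 2
C: A1 gives 11 transactions, not 2
D: A1 gives 5 transactions, not 2
E: A2 gives 3 transactions, not 8
B: all counts match (2,8)

Answer: B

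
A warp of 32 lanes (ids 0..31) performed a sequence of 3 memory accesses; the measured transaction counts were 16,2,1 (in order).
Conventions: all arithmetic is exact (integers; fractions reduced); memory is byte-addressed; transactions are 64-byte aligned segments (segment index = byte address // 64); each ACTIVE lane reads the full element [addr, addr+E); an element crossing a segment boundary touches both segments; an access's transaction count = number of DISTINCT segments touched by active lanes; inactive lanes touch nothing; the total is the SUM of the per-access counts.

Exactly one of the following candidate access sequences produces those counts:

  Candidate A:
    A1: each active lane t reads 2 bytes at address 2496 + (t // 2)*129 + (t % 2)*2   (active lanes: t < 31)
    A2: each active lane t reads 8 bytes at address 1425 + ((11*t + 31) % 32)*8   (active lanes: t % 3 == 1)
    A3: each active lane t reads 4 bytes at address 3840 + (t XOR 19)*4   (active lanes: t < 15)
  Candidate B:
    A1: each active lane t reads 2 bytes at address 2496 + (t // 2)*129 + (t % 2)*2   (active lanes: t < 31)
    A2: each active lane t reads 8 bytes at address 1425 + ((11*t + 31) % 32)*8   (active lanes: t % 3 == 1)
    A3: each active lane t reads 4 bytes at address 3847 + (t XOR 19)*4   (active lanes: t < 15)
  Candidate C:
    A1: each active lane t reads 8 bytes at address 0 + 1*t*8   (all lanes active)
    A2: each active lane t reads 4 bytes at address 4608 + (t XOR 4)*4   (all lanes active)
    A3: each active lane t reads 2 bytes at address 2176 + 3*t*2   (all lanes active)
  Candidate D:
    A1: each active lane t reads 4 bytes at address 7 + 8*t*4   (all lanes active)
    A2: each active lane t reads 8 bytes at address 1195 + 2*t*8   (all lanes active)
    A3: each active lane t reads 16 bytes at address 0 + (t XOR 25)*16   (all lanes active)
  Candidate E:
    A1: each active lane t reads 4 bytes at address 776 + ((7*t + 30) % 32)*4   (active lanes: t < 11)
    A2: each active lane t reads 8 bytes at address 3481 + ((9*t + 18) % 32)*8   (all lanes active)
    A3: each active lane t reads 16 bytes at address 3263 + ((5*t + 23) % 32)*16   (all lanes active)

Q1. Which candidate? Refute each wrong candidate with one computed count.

B: A3 gives 2 transactions, not 1
C: A1 gives 4 transactions, not 16
D: A2 gives 9 transactions, not 2
E: A1 gives 3 transactions, not 16
A: all counts match (16,2,1)

Answer: A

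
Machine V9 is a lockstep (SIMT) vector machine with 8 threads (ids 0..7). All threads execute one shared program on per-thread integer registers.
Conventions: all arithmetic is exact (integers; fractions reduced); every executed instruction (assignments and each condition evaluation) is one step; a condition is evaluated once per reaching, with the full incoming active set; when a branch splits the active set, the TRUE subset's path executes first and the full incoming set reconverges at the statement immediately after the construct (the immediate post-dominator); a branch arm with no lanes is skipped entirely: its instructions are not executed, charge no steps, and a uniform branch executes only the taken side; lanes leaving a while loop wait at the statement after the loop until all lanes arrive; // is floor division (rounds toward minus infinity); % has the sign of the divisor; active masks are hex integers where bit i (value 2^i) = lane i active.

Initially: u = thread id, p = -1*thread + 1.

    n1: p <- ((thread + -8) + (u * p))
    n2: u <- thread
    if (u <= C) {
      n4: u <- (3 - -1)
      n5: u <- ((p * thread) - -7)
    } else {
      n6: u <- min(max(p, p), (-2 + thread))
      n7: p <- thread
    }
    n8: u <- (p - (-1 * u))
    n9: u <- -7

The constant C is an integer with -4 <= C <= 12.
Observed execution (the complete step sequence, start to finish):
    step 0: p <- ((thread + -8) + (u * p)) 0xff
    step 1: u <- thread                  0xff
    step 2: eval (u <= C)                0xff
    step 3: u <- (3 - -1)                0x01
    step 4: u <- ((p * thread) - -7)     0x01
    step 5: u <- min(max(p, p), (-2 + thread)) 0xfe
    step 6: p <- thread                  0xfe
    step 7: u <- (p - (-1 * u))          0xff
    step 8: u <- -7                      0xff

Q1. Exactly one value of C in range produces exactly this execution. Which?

Answer: C = 0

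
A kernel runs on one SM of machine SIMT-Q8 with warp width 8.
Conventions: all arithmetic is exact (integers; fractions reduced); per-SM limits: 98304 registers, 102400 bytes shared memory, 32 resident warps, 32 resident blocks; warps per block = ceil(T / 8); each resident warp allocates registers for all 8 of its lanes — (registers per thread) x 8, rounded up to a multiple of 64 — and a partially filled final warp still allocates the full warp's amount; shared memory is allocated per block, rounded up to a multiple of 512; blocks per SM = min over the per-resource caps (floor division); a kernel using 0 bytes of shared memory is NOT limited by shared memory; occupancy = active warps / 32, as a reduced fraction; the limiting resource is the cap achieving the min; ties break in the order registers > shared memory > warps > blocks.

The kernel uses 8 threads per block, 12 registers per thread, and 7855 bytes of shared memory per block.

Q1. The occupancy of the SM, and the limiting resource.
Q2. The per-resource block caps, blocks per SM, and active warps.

Answer: occupancy 3/8, limited by shared memory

registers: 768 blocks
shared memory: 12 blocks
warps: 32 blocks
blocks: 32 blocks

Answer: 12 blocks, 12 active warps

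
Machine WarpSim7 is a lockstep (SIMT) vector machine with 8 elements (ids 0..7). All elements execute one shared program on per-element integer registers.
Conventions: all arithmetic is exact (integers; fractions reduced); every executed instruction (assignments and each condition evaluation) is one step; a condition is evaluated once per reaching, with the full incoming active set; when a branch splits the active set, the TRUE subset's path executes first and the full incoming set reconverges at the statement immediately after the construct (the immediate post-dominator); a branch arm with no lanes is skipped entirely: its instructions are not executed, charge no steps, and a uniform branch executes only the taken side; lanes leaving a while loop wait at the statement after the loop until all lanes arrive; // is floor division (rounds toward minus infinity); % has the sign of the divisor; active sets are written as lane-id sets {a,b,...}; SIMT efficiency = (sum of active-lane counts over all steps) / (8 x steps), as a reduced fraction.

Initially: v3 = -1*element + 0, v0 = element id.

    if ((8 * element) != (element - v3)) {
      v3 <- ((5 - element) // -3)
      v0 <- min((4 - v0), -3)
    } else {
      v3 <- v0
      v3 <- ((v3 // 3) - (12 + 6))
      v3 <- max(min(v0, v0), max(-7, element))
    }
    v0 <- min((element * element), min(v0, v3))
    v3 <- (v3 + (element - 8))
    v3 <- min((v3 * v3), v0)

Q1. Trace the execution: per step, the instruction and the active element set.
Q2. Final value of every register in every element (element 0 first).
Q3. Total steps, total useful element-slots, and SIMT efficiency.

step 0: eval ((8 * element) != (element - v3)) {0,1,2,3,4,5,6,7}
step 1: v3 <- ((5 - element) // -3)  {1,2,3,4,5,6,7}
step 2: v0 <- min((4 - v0), -3)      {1,2,3,4,5,6,7}
step 3: v3 <- v0                     {0}
step 4: v3 <- ((v3 // 3) - (12 + 6)) {0}
step 5: v3 <- max(min(v0, v0), max(-7, element)) {0}
step 6: v0 <- min((element * element), min(v0, v3)) {0,1,2,3,4,5,6,7}
step 7: v3 <- (v3 + (element - 8))   {0,1,2,3,4,5,6,7}
step 8: v3 <- min((v3 * v3), v0)     {0,1,2,3,4,5,6,7}

Answer: 9 steps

v3: 0,-3,-3,-3,-3,-3,-3,-3
v0: 0,-3,-3,-3,-3,-3,-3,-3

steps = 9; useful = 49; efficiency = 49/72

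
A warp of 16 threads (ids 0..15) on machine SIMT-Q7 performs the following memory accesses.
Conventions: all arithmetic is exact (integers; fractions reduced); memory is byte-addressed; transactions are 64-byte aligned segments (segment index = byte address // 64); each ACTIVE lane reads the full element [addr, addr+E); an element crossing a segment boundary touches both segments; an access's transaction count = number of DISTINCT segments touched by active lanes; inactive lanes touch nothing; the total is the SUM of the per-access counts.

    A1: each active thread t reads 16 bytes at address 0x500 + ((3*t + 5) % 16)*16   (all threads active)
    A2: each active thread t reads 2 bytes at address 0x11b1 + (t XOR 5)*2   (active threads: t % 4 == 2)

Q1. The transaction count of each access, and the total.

A1: 4 transactions
A2: 2 transactions

Answer: 4,2; total 6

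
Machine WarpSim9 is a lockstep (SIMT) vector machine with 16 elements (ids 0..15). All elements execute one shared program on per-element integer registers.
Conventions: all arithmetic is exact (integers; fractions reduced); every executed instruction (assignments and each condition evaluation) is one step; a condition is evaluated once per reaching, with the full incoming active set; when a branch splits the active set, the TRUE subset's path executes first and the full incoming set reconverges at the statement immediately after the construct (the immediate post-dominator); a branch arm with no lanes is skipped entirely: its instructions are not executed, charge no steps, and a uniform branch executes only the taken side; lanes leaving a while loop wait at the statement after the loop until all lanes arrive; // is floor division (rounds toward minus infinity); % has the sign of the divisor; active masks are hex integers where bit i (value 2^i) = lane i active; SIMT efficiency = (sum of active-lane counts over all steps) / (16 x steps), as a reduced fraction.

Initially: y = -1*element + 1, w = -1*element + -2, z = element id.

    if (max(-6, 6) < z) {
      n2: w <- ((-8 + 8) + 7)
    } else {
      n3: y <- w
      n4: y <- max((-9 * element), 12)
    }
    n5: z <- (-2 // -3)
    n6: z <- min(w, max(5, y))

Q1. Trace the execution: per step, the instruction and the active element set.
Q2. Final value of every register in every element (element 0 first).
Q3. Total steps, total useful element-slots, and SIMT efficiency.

step 0: eval (max(-6, 6) < z)        0xffff
step 1: w <- ((-8 + 8) + 7)          0xff80
step 2: y <- w                       0x007f
step 3: y <- max((-9 * element), 12) 0x007f
step 4: z <- (-2 // -3)              0xffff
step 5: z <- min(w, max(5, y))       0xffff

Answer: 6 steps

y: 12,12,12,12,12,12,12,-6,-7,-8,-9,-10,-11,-12,-13,-14
w: -2,-3,-4,-5,-6,-7,-8,7,7,7,7,7,7,7,7,7
z: -2,-3,-4,-5,-6,-7,-8,5,5,5,5,5,5,5,5,5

steps = 6; useful = 71; efficiency = 71/96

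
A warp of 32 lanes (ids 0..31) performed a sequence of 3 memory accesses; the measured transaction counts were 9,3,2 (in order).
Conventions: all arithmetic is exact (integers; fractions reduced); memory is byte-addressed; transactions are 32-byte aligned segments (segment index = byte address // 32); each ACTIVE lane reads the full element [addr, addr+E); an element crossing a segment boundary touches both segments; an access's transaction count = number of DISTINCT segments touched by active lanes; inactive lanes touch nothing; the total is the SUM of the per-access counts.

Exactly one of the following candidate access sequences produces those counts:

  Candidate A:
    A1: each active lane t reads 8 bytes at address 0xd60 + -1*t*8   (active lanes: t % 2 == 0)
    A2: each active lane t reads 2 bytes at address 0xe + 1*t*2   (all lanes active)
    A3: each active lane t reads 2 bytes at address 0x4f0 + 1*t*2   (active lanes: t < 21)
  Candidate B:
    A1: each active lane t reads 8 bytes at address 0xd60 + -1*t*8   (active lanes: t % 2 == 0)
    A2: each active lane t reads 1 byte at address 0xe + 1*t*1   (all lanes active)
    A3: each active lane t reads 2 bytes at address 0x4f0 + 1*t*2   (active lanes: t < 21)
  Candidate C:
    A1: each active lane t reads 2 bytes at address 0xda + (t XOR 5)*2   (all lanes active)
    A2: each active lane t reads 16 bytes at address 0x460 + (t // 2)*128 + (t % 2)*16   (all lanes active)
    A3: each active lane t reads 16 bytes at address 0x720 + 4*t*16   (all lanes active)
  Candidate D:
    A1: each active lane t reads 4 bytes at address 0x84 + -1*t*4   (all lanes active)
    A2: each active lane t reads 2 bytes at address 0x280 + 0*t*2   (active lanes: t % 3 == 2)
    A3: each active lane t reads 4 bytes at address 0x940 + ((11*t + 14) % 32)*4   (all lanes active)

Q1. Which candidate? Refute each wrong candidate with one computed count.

B: A2 gives 2 transactions, not 3
C: A1 gives 3 transactions, not 9
D: A1 gives 5 transactions, not 9
A: all counts match (9,3,2)

Answer: A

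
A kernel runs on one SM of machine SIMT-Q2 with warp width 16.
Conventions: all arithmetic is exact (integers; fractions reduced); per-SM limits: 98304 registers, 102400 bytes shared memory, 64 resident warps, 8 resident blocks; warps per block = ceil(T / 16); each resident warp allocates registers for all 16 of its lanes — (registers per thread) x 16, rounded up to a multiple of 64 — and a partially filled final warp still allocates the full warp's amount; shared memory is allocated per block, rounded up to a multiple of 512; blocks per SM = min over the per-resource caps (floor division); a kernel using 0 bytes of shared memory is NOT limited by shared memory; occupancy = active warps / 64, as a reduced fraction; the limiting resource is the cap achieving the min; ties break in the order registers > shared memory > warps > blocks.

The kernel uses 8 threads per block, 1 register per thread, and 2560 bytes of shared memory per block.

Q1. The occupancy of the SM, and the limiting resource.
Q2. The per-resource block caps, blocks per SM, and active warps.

Answer: occupancy 1/8, limited by blocks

registers: 1536 blocks
shared memory: 40 blocks
warps: 64 blocks
blocks: 8 blocks

Answer: 8 blocks, 8 active warps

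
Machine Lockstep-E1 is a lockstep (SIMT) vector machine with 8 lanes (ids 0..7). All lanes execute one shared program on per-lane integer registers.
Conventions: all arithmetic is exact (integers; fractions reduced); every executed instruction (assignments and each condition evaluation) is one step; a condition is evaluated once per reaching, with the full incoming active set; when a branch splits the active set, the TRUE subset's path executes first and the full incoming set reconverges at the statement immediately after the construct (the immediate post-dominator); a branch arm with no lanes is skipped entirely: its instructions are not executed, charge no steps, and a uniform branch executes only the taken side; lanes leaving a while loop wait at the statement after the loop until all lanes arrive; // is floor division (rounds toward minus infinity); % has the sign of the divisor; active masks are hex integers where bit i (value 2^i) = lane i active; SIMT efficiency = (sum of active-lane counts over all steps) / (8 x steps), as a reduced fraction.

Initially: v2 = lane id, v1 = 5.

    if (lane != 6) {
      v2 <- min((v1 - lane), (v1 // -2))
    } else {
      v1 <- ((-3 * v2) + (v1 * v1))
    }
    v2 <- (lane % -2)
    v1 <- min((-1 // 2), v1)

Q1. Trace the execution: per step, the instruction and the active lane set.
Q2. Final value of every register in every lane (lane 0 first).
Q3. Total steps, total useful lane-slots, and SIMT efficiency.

step 0: eval (lane != 6)             0xff
step 1: v2 <- min((v1 - lane), (v1 // -2)) 0xbf
step 2: v1 <- ((-3 * v2) + (v1 * v1)) 0x40
step 3: v2 <- (lane % -2)            0xff
step 4: v1 <- min((-1 // 2), v1)     0xff

Answer: 5 steps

v2: 0,-1,0,-1,0,-1,0,-1
v1: -1,-1,-1,-1,-1,-1,-1,-1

steps = 5; useful = 32; efficiency = 32/40 = 4/5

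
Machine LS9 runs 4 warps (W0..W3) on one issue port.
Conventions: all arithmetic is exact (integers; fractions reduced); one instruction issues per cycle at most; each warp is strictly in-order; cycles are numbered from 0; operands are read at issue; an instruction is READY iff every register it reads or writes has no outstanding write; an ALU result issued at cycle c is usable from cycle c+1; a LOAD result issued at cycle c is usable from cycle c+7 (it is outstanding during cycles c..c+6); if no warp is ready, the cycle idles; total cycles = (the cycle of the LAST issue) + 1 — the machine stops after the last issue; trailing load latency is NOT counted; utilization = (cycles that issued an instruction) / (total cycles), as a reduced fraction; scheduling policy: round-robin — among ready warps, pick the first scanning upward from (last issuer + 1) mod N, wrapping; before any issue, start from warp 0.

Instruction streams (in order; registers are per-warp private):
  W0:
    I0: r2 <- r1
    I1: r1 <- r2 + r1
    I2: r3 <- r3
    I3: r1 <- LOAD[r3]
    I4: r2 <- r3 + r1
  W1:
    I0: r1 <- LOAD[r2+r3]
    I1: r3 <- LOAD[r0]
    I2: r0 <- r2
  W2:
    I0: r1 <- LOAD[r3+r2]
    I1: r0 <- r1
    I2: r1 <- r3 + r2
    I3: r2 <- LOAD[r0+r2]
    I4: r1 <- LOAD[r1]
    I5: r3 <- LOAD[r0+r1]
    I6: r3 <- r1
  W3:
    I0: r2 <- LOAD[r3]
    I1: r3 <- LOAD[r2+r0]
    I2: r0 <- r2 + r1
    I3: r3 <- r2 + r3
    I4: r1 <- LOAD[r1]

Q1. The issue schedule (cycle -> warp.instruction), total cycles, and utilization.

cycle 0: W0.I0
cycle 1: W1.I0
cycle 2: W2.I0
cycle 3: W3.I0
cycle 4: W0.I1
cycle 5: W1.I1
cycle 6: W0.I2
cycle 7: W1.I2
cycle 8: W0.I3
cycle 9: W2.I1
cycle 10: W3.I1
cycle 11: W2.I2
cycle 12: W3.I2
cycle 13: W2.I3
cycle 14: W2.I4
cycle 15: W0.I4
cycle 16: idle
cycle 17: W3.I3
cycle 18: W3.I4
cycle 19: idle
cycle 20: idle
cycle 21: W2.I5
cycle 22: idle
cycle 23: idle
cycle 24: idle
cycle 25: idle
cycle 26: idle
cycle 27: idle
cycle 28: W2.I6

Answer: 29 cycles, utilization 20/29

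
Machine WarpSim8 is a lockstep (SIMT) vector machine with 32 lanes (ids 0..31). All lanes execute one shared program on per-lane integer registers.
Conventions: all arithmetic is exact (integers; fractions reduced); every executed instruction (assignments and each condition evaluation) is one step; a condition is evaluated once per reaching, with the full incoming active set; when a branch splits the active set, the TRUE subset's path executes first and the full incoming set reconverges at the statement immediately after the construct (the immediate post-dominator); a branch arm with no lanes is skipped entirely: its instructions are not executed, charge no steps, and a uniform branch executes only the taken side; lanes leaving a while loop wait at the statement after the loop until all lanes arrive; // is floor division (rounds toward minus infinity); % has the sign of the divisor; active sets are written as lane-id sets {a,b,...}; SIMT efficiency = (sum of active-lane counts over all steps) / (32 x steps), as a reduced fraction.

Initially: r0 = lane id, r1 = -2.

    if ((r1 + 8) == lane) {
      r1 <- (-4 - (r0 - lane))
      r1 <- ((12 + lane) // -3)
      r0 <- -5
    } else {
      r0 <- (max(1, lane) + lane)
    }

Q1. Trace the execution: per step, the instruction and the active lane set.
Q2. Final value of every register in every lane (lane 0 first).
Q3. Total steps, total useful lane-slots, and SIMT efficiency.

step 0: eval ((r1 + 8) == lane)      {0,1,2,3,4,5,6,7,8,9,10,11,12,13,14,15,16,17,18,19,20,21,22,23,24,25,26,27,28,29,30,31}
step 1: r1 <- (-4 - (r0 - lane))     {6}
step 2: r1 <- ((12 + lane) // -3)    {6}
step 3: r0 <- -5                     {6}
step 4: r0 <- (max(1, lane) + lane)  {0,1,2,3,4,5,7,8,9,10,11,12,13,14,15,16,17,18,19,20,21,22,23,24,25,26,27,28,29,30,31}

Answer: 5 steps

r0: 1,2,4,6,8,10,-5,14,16,18,20,22,24,26,28,30,32,34,36,38,40,42,44,46,48,50,52,54,56,58,60,62
r1: -2,-2,-2,-2,-2,-2,-6,-2,-2,-2,-2,-2,-2,-2,-2,-2,-2,-2,-2,-2,-2,-2,-2,-2,-2,-2,-2,-2,-2,-2,-2,-2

steps = 5; useful = 66; efficiency = 66/160 = 33/80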